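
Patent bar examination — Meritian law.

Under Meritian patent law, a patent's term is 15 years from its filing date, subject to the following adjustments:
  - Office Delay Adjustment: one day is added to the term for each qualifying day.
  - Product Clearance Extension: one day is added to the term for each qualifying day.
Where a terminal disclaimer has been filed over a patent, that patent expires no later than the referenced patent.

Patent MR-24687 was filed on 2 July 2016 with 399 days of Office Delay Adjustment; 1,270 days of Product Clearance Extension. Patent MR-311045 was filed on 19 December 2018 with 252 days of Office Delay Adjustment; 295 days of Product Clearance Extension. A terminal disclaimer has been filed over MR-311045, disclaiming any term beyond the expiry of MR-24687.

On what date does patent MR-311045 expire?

2035-06-19

Natural term of MR-311045:
  Base: filing + 15 years → 19 December 2033.
  Office Delay Adjustment: +252 days → 28 August 2034.
  Product Clearance Extension: +295 days → 19 June 2035.
Expiry of referenced patent MR-24687:
  Base: filing + 15 years → 2 July 2031.
  Office Delay Adjustment: +399 days → 4 August 2032.
  Product Clearance Extension: +1270 days → 26 January 2036.
Terminal disclaimer: MR-311045 expires on the earlier of 19 June 2035 and 26 January 2036.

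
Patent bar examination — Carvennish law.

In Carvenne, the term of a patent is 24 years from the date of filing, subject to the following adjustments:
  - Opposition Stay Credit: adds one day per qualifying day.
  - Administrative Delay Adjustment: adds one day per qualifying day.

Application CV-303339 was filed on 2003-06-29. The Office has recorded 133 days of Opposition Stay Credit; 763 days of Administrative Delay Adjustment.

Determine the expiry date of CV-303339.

Base term: filing date + 24 years → 29 June 2027.
Opposition Stay Credit: +133 days → 9 November 2027.
Administrative Delay Adjustment: +763 days → 11 December 2029.

December 11, 2029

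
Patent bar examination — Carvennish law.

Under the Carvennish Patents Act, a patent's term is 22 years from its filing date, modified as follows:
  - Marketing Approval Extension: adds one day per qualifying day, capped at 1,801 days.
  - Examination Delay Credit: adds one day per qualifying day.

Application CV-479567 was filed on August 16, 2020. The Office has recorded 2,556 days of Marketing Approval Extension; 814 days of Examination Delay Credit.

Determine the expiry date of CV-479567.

Base term: filing date + 22 years → 16 August 2042.
Marketing Approval Extension: 2556 days claimed exceeds the 1801-day cap, so +1801 days → 22 July 2047.
Examination Delay Credit: +814 days → 13 October 2049.

October 13, 2049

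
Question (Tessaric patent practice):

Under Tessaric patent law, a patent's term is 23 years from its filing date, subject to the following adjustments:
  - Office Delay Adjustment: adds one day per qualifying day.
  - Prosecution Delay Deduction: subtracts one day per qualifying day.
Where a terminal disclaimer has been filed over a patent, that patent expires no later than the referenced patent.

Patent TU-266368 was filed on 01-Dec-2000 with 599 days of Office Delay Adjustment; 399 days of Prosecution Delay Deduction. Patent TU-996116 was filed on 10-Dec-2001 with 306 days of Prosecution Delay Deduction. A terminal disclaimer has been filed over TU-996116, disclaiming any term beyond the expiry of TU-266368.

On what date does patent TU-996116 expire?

February 8, 2024

Natural term of TU-996116:
  Base: filing + 23 years → 10 December 2024.
  Prosecution Delay Deduction: −306 days → 8 February 2024.
Expiry of referenced patent TU-266368:
  Base: filing + 23 years → 1 December 2023.
  Office Delay Adjustment: +599 days → 22 July 2025.
  Prosecution Delay Deduction: −399 days → 18 June 2024.
Terminal disclaimer: TU-996116 expires on the earlier of 8 February 2024 and 18 June 2024.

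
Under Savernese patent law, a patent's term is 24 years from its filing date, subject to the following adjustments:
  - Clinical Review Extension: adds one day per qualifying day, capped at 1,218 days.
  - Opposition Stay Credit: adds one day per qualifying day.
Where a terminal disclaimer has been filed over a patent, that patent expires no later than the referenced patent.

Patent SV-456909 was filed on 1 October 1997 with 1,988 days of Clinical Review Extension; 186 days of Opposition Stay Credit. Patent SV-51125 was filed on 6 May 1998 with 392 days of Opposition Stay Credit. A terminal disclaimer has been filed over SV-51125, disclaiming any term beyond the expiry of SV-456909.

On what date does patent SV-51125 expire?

2023-06-02

Natural term of SV-51125:
  Base: filing + 24 years → 6 May 2022.
  Opposition Stay Credit: +392 days → 2 June 2023.
Expiry of referenced patent SV-456909:
  Base: filing + 24 years → 1 October 2021.
  Clinical Review Extension: 1988 days claimed exceeds the 1218-day cap, so +1218 days → 31 January 2025.
  Opposition Stay Credit: +186 days → 5 August 2025.
Terminal disclaimer: SV-51125 expires on the earlier of 2 June 2023 and 5 August 2025.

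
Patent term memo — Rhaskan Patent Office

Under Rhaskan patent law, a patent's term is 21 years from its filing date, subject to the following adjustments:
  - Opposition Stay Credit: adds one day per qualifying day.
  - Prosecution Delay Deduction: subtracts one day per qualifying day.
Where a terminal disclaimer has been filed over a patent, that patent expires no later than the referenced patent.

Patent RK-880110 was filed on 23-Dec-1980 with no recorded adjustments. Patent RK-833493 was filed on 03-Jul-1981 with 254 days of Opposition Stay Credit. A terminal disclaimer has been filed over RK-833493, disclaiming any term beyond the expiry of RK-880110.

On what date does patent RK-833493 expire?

December 23, 2001

Natural term of RK-833493:
  Base: filing + 21 years → 3 July 2002.
  Opposition Stay Credit: +254 days → 14 March 2003.
Expiry of referenced patent RK-880110:
  Base: filing + 21 years → 23 December 2001.
Terminal disclaimer: RK-833493 expires on the earlier of 14 March 2003 and 23 December 2001.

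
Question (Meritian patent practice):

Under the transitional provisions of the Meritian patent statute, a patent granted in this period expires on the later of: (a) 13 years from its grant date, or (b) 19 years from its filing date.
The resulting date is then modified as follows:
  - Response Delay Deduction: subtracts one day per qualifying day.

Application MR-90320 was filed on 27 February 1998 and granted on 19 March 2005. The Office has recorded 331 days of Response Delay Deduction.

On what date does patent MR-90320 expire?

(a) grant + 13 years → 19 March 2018.
(b) filing + 19 years → 27 February 2017.
Later of the two: 19 March 2018.
Response Delay Deduction: −331 days → 22 April 2017.

April 22, 2017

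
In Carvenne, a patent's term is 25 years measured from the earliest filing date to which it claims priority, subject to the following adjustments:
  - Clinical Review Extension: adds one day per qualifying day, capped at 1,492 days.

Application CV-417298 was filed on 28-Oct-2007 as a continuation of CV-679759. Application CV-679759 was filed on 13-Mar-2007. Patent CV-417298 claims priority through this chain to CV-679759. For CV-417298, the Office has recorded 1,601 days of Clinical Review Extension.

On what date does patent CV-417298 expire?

April 13, 2036

Earliest priority filing: 13 March 2007.
Base term: 13 March 2007 + 25 years → 13 March 2032.
Clinical Review Extension: 1601 days claimed exceeds the 1492-day cap, so +1492 days → 13 April 2036.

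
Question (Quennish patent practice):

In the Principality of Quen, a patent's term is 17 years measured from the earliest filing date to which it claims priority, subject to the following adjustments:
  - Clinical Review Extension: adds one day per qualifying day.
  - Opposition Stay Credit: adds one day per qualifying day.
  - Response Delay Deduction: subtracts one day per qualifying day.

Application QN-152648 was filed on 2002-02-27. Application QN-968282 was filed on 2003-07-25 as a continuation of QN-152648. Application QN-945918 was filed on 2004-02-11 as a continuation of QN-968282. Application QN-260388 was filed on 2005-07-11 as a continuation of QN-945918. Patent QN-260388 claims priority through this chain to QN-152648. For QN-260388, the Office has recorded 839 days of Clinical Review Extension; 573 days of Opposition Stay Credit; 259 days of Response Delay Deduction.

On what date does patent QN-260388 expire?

Earliest priority filing: 27 February 2002.
Base term: 27 February 2002 + 17 years → 27 February 2019.
Clinical Review Extension: +839 days → 15 June 2021.
Opposition Stay Credit: +573 days → 9 January 2023.
Response Delay Deduction: −259 days → 25 April 2022.

April 25, 2022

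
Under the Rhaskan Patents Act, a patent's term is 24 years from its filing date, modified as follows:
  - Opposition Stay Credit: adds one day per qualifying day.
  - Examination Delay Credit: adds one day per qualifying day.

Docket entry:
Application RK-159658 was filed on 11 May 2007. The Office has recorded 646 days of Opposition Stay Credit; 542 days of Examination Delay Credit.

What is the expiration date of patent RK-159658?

Base term: filing date + 24 years → 11 May 2031.
Opposition Stay Credit: +646 days → 15 February 2033.
Examination Delay Credit: +542 days → 11 August 2034.

August 11, 2034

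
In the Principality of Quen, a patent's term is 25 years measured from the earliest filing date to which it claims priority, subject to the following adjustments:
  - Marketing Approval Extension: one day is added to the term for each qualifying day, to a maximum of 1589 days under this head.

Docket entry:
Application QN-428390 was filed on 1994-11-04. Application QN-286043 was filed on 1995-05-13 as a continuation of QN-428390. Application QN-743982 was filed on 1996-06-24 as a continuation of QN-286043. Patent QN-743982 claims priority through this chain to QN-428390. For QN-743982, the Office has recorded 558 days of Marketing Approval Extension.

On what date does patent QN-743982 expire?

May 15, 2021

Earliest priority filing: 4 November 1994.
Base term: 4 November 1994 + 25 years → 4 November 2019.
Marketing Approval Extension: 558 days (within the 1589-day cap) → +558 days → 15 May 2021.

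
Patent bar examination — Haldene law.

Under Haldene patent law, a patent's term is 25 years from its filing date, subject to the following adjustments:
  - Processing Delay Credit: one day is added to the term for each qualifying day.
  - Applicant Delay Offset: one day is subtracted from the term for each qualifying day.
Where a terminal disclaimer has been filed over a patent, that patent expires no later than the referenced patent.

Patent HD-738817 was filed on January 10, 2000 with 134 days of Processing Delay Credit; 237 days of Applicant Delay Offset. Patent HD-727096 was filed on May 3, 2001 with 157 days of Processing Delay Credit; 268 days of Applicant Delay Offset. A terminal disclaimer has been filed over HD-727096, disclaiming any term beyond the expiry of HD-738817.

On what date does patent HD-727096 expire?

Natural term of HD-727096:
  Base: filing + 25 years → 3 May 2026.
  Processing Delay Credit: +157 days → 7 October 2026.
  Applicant Delay Offset: −268 days → 12 January 2026.
Expiry of referenced patent HD-738817:
  Base: filing + 25 years → 10 January 2025.
  Processing Delay Credit: +134 days → 24 May 2025.
  Applicant Delay Offset: −237 days → 29 September 2024.
Terminal disclaimer: HD-727096 expires on the earlier of 12 January 2026 and 29 September 2024.

2024-09-29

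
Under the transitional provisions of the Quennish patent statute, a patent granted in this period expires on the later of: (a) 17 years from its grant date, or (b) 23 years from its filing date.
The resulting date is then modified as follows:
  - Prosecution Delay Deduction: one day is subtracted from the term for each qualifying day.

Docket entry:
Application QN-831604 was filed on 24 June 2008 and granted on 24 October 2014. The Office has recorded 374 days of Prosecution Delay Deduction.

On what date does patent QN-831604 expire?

October 15, 2030

(a) grant + 17 years → 24 October 2031.
(b) filing + 23 years → 24 June 2031.
Later of the two: 24 October 2031.
Prosecution Delay Deduction: −374 days → 15 October 2030.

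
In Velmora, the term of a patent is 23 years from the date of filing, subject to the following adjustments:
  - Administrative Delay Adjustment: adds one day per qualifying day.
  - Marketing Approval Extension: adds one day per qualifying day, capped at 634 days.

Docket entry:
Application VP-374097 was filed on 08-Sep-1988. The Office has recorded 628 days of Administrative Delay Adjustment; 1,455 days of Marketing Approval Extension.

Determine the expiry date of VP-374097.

Base term: filing date + 23 years → 8 September 2011.
Administrative Delay Adjustment: +628 days → 28 May 2013.
Marketing Approval Extension: 1455 days claimed exceeds the 634-day cap, so +634 days → 21 February 2015.

February 21, 2015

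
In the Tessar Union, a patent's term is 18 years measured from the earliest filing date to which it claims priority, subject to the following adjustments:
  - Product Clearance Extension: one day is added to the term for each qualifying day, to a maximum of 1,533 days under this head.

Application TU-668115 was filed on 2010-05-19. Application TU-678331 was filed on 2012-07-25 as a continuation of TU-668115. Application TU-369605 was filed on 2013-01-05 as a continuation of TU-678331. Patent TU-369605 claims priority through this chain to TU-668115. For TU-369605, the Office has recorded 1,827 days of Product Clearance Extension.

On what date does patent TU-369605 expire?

Earliest priority filing: 19 May 2010.
Base term: 19 May 2010 + 18 years → 19 May 2028.
Product Clearance Extension: 1827 days claimed exceeds the 1533-day cap, so +1533 days → 30 July 2032.

2032-07-30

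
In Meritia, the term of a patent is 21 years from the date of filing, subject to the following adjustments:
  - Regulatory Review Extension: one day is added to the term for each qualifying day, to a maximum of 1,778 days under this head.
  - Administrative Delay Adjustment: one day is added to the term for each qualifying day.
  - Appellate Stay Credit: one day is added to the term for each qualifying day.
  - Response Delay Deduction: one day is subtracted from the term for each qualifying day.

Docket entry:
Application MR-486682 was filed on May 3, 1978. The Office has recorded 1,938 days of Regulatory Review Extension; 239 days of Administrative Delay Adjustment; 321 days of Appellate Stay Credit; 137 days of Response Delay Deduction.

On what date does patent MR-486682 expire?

Base term: filing date + 21 years → 3 May 1999.
Regulatory Review Extension: 1938 days claimed exceeds the 1778-day cap, so +1778 days → 15 March 2004.
Administrative Delay Adjustment: +239 days → 9 November 2004.
Appellate Stay Credit: +321 days → 26 September 2005.
Response Delay Deduction: −137 days → 12 May 2005.

2005-05-12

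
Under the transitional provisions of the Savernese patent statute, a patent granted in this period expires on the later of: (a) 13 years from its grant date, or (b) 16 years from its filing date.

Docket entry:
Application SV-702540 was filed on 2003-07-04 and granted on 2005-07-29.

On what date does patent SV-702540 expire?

July 4, 2019

(a) grant + 13 years → 29 July 2018.
(b) filing + 16 years → 4 July 2019.
Later of the two: 4 July 2019.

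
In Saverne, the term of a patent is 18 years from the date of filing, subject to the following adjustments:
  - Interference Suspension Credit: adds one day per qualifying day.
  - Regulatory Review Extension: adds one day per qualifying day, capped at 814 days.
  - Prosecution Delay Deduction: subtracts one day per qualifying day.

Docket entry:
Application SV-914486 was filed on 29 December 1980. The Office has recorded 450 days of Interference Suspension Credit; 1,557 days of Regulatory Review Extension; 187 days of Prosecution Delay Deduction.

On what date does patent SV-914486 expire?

Base term: filing date + 18 years → 29 December 1998.
Interference Suspension Credit: +450 days → 23 March 2000.
Regulatory Review Extension: 1557 days claimed exceeds the 814-day cap, so +814 days → 15 June 2002.
Prosecution Delay Deduction: −187 days → 10 December 2001.

December 10, 2001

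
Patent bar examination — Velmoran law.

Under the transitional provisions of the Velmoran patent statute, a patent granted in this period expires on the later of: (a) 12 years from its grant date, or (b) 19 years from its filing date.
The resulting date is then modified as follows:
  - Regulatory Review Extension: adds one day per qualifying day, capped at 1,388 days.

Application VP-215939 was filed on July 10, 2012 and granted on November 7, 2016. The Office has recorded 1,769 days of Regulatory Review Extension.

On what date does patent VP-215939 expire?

April 28, 2035

(a) grant + 12 years → 7 November 2028.
(b) filing + 19 years → 10 July 2031.
Later of the two: 10 July 2031.
Regulatory Review Extension: 1769 days claimed exceeds the 1388-day cap, so +1388 days → 28 April 2035.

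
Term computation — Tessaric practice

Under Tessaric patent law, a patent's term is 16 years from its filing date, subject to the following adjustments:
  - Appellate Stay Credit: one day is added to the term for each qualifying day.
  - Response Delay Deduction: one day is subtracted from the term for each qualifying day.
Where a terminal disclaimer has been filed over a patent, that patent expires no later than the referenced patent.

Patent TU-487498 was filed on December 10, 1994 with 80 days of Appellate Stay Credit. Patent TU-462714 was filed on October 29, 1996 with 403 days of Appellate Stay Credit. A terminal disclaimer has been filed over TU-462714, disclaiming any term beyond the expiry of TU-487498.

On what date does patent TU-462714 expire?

Natural term of TU-462714:
  Base: filing + 16 years → 29 October 2012.
  Appellate Stay Credit: +403 days → 6 December 2013.
Expiry of referenced patent TU-487498:
  Base: filing + 16 years → 10 December 2010.
  Appellate Stay Credit: +80 days → 28 February 2011.
Terminal disclaimer: TU-462714 expires on the earlier of 6 December 2013 and 28 February 2011.

February 28, 2011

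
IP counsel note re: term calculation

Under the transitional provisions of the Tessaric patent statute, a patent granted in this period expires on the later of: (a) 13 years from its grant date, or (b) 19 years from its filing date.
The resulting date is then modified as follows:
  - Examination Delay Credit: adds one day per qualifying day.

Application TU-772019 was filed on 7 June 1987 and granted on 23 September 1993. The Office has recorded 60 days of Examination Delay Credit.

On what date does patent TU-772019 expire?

November 22, 2006

(a) grant + 13 years → 23 September 2006.
(b) filing + 19 years → 7 June 2006.
Later of the two: 23 September 2006.
Examination Delay Credit: +60 days → 22 November 2006.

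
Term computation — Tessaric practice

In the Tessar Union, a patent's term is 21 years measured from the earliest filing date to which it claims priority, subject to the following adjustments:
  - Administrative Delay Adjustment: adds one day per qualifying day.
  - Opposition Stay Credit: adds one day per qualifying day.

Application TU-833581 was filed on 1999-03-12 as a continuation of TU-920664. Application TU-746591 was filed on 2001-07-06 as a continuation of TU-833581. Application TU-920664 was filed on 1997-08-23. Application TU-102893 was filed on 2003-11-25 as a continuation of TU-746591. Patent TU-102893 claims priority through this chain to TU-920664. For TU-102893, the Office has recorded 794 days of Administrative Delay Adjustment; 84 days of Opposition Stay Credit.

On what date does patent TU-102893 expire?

January 17, 2021

Earliest priority filing: 23 August 1997.
Base term: 23 August 1997 + 21 years → 23 August 2018.
Administrative Delay Adjustment: +794 days → 25 October 2020.
Opposition Stay Credit: +84 days → 17 January 2021.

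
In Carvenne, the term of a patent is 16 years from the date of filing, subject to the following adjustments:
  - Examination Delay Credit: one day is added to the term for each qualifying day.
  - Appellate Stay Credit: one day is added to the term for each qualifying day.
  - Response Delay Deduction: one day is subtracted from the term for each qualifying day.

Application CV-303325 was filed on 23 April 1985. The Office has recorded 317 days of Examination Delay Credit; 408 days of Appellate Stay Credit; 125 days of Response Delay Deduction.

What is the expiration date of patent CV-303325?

Base term: filing date + 16 years → 23 April 2001.
Examination Delay Credit: +317 days → 6 March 2002.
Appellate Stay Credit: +408 days → 18 April 2003.
Response Delay Deduction: −125 days → 14 December 2002.

2002-12-14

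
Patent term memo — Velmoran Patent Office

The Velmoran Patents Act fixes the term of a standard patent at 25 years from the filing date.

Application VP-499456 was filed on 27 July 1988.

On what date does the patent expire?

July 27, 2013

Filing date + 25 years → 27 July 2013.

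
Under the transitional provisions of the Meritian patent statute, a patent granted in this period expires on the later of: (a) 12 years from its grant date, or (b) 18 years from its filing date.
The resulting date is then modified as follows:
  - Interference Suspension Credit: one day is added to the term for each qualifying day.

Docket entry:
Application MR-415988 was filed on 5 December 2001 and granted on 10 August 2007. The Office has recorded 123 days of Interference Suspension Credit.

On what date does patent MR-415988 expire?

April 6, 2020

(a) grant + 12 years → 10 August 2019.
(b) filing + 18 years → 5 December 2019.
Later of the two: 5 December 2019.
Interference Suspension Credit: +123 days → 6 April 2020.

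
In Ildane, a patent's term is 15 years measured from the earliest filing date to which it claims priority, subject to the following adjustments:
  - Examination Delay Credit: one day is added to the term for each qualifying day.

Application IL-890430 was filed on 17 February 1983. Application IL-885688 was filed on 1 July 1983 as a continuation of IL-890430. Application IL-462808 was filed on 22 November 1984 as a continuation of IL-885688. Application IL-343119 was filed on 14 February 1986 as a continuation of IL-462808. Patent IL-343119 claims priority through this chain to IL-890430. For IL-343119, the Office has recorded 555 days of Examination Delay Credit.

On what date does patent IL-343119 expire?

1999-08-26

Earliest priority filing: 17 February 1983.
Base term: 17 February 1983 + 15 years → 17 February 1998.
Examination Delay Credit: +555 days → 26 August 1999.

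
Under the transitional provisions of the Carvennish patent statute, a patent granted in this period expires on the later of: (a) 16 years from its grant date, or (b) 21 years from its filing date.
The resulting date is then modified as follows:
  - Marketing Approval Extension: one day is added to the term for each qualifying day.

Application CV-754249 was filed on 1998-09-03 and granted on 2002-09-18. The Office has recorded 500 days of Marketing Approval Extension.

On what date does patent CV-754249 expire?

(a) grant + 16 years → 18 September 2018.
(b) filing + 21 years → 3 September 2019.
Later of the two: 3 September 2019.
Marketing Approval Extension: +500 days → 15 January 2021.

2021-01-15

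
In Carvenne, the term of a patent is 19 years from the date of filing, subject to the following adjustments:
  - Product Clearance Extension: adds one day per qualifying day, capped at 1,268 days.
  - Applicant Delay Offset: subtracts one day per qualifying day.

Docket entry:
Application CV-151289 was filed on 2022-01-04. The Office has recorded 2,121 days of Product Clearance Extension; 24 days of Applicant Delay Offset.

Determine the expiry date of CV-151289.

June 1, 2044

Base term: filing date + 19 years → 4 January 2041.
Product Clearance Extension: 2121 days claimed exceeds the 1268-day cap, so +1268 days → 25 June 2044.
Applicant Delay Offset: −24 days → 1 June 2044.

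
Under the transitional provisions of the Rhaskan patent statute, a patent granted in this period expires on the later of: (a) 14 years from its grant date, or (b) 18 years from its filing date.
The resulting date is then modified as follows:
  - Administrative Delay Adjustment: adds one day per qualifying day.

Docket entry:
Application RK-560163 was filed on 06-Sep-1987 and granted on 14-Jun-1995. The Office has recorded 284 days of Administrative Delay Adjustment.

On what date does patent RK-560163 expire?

(a) grant + 14 years → 14 June 2009.
(b) filing + 18 years → 6 September 2005.
Later of the two: 14 June 2009.
Administrative Delay Adjustment: +284 days → 25 March 2010.

March 25, 2010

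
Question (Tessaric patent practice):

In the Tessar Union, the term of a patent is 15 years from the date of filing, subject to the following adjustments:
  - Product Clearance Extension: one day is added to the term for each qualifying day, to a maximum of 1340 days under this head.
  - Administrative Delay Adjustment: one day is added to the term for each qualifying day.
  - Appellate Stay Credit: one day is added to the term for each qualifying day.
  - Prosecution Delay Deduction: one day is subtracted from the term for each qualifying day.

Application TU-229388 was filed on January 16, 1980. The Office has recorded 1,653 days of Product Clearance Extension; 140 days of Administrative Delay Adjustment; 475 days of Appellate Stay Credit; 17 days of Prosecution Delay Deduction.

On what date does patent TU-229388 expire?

Base term: filing date + 15 years → 16 January 1995.
Product Clearance Extension: 1653 days claimed exceeds the 1340-day cap, so +1340 days → 17 September 1998.
Administrative Delay Adjustment: +140 days → 4 February 1999.
Appellate Stay Credit: +475 days → 24 May 2000.
Prosecution Delay Deduction: −17 days → 7 May 2000.

May 7, 2000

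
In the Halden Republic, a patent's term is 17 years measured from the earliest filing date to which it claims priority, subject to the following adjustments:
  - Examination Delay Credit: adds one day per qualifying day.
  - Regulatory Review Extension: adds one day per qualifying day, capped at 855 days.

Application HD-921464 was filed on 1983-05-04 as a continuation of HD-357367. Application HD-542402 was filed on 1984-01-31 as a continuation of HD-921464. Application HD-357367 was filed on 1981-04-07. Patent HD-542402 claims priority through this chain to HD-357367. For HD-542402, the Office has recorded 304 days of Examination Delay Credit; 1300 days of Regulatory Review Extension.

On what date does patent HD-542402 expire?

2001-06-09

Earliest priority filing: 7 April 1981.
Base term: 7 April 1981 + 17 years → 7 April 1998.
Examination Delay Credit: +304 days → 5 February 1999.
Regulatory Review Extension: 1300 days claimed exceeds the 855-day cap, so +855 days → 9 June 2001.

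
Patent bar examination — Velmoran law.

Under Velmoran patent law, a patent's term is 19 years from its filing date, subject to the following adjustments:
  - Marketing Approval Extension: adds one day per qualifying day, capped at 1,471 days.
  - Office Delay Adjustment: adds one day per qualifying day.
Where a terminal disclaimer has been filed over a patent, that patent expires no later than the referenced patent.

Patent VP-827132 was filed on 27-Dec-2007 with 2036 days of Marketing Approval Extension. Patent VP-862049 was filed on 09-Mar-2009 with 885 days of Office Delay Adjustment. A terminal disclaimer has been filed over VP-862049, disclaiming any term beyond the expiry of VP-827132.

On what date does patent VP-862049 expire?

Natural term of VP-862049:
  Base: filing + 19 years → 9 March 2028.
  Office Delay Adjustment: +885 days → 11 August 2030.
Expiry of referenced patent VP-827132:
  Base: filing + 19 years → 27 December 2026.
  Marketing Approval Extension: 2036 days claimed exceeds the 1471-day cap, so +1471 days → 6 January 2031.
Terminal disclaimer: VP-862049 expires on the earlier of 11 August 2030 and 6 January 2031.

August 11, 2030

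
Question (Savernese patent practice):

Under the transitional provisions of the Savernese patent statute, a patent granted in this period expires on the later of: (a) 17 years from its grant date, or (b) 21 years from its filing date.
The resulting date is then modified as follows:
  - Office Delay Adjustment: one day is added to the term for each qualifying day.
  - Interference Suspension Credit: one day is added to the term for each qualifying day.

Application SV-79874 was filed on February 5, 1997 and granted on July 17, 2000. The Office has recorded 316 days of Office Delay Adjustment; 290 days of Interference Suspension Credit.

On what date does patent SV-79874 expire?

(a) grant + 17 years → 17 July 2017.
(b) filing + 21 years → 5 February 2018.
Later of the two: 5 February 2018.
Office Delay Adjustment: +316 days → 18 December 2018.
Interference Suspension Credit: +290 days → 4 October 2019.

October 4, 2019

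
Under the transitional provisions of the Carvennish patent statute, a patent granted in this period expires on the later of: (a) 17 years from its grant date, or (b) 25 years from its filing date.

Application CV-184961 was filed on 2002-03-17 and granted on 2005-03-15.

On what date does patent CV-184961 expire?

(a) grant + 17 years → 15 March 2022.
(b) filing + 25 years → 17 March 2027.
Later of the two: 17 March 2027.

March 17, 2027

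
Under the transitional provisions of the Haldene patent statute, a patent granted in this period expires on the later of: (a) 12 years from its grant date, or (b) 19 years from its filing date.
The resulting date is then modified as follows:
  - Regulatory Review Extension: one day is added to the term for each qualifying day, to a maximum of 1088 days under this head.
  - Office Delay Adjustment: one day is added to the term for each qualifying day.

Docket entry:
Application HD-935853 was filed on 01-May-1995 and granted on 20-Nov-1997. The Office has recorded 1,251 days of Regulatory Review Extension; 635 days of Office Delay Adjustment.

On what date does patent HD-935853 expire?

(a) grant + 12 years → 20 November 2009.
(b) filing + 19 years → 1 May 2014.
Later of the two: 1 May 2014.
Regulatory Review Extension: 1251 days claimed exceeds the 1088-day cap, so +1088 days → 23 April 2017.
Office Delay Adjustment: +635 days → 18 January 2019.

2019-01-18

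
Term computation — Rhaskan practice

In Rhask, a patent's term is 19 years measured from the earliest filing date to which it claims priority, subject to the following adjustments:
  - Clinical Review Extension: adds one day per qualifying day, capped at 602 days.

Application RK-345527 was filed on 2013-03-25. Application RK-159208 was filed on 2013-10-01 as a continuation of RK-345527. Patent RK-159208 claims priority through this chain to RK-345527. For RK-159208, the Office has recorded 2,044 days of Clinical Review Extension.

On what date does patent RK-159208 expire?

2033-11-17

Earliest priority filing: 25 March 2013.
Base term: 25 March 2013 + 19 years → 25 March 2032.
Clinical Review Extension: 2044 days claimed exceeds the 602-day cap, so +602 days → 17 November 2033.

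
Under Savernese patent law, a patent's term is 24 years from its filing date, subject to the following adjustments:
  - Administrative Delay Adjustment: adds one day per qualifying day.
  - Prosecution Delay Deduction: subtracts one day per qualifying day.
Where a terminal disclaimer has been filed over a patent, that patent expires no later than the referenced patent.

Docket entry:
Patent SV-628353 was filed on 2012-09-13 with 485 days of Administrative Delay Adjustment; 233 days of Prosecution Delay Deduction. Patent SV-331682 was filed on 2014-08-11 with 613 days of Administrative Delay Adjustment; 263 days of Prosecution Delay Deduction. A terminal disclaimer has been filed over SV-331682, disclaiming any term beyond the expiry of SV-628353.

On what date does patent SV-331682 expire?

Natural term of SV-331682:
  Base: filing + 24 years → 11 August 2038.
  Administrative Delay Adjustment: +613 days → 15 April 2040.
  Prosecution Delay Deduction: −263 days → 27 July 2039.
Expiry of referenced patent SV-628353:
  Base: filing + 24 years → 13 September 2036.
  Administrative Delay Adjustment: +485 days → 11 January 2038.
  Prosecution Delay Deduction: −233 days → 23 May 2037.
Terminal disclaimer: SV-331682 expires on the earlier of 27 July 2039 and 23 May 2037.

May 23, 2037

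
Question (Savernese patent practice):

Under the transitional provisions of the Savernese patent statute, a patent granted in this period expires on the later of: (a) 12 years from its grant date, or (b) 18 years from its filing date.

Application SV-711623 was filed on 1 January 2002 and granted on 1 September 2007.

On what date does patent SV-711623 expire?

2020-01-01

(a) grant + 12 years → 1 September 2019.
(b) filing + 18 years → 1 January 2020.
Later of the two: 1 January 2020.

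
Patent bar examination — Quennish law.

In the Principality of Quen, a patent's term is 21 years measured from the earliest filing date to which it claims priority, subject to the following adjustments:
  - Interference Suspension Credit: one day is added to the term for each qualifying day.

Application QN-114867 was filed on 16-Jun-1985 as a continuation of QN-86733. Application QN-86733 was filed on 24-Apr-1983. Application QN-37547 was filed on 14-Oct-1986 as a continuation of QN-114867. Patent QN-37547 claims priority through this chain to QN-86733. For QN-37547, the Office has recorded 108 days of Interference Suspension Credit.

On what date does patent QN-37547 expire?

August 10, 2004

Earliest priority filing: 24 April 1983.
Base term: 24 April 1983 + 21 years → 24 April 2004.
Interference Suspension Credit: +108 days → 10 August 2004.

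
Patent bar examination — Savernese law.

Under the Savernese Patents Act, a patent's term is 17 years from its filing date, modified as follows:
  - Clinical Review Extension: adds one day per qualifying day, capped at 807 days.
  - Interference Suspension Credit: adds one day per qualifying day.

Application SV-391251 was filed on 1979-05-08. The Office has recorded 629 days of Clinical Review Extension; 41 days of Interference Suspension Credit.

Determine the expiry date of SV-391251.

Base term: filing date + 17 years → 8 May 1996.
Clinical Review Extension: 629 days (within the 807-day cap) → +629 days → 27 January 1998.
Interference Suspension Credit: +41 days → 9 March 1998.

March 9, 1998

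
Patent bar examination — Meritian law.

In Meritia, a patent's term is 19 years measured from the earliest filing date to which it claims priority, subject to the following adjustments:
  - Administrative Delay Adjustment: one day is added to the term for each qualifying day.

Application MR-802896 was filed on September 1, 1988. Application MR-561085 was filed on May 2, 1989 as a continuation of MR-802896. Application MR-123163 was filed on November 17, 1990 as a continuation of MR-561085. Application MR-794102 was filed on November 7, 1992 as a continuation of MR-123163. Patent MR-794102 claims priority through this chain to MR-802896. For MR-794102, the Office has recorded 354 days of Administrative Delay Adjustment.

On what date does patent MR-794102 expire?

2008-08-20

Earliest priority filing: 1 September 1988.
Base term: 1 September 1988 + 19 years → 1 September 2007.
Administrative Delay Adjustment: +354 days → 20 August 2008.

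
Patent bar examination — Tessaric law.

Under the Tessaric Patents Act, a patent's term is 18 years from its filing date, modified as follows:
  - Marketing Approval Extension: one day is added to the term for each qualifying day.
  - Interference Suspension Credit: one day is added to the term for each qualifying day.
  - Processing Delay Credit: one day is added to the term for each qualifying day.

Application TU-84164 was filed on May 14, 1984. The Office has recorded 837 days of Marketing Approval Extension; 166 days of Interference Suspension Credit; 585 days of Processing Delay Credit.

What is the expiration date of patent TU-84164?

2006-09-18

Base term: filing date + 18 years → 14 May 2002.
Marketing Approval Extension: +837 days → 28 August 2004.
Interference Suspension Credit: +166 days → 10 February 2005.
Processing Delay Credit: +585 days → 18 September 2006.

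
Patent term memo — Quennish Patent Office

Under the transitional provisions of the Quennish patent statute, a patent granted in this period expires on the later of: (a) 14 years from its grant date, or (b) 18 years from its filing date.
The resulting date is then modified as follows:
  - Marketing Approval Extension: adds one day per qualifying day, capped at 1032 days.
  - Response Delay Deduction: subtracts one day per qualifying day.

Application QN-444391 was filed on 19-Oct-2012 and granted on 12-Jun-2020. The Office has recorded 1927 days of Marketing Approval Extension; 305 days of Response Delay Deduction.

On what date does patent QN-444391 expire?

2036-06-08

(a) grant + 14 years → 12 June 2034.
(b) filing + 18 years → 19 October 2030.
Later of the two: 12 June 2034.
Marketing Approval Extension: 1927 days claimed exceeds the 1032-day cap, so +1032 days → 9 April 2037.
Response Delay Deduction: −305 days → 8 June 2036.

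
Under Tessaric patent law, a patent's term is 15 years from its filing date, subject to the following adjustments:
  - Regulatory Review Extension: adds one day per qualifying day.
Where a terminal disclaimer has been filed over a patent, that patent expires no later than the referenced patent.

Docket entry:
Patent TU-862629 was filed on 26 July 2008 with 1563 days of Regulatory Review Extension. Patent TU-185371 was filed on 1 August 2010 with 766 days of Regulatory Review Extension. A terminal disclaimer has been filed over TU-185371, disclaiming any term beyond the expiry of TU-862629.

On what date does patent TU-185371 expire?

Natural term of TU-185371:
  Base: filing + 15 years → 1 August 2025.
  Regulatory Review Extension: +766 days → 6 September 2027.
Expiry of referenced patent TU-862629:
  Base: filing + 15 years → 26 July 2023.
  Regulatory Review Extension: +1563 days → 5 November 2027.
Terminal disclaimer: TU-185371 expires on the earlier of 6 September 2027 and 5 November 2027.

2027-09-06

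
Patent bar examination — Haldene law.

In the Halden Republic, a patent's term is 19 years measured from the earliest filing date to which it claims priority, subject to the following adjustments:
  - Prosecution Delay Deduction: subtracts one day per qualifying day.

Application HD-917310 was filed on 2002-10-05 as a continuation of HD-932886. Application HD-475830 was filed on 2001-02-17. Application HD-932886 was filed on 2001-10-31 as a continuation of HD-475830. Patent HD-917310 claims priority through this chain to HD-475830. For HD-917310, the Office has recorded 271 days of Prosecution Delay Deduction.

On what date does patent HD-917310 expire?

2019-05-22

Earliest priority filing: 17 February 2001.
Base term: 17 February 2001 + 19 years → 17 February 2020.
Prosecution Delay Deduction: −271 days → 22 May 2019.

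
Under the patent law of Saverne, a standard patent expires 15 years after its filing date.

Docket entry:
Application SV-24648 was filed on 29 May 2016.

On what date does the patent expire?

Filing date + 15 years → 29 May 2031.

2031-05-29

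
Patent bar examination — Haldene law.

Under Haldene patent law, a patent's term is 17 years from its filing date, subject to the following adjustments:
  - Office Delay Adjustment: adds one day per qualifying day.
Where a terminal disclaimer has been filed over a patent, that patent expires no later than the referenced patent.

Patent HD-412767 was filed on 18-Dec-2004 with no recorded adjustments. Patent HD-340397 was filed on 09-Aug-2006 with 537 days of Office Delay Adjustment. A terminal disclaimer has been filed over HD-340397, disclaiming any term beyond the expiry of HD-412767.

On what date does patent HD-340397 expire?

2021-12-18

Natural term of HD-340397:
  Base: filing + 17 years → 9 August 2023.
  Office Delay Adjustment: +537 days → 27 January 2025.
Expiry of referenced patent HD-412767:
  Base: filing + 17 years → 18 December 2021.
Terminal disclaimer: HD-340397 expires on the earlier of 27 January 2025 and 18 December 2021.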